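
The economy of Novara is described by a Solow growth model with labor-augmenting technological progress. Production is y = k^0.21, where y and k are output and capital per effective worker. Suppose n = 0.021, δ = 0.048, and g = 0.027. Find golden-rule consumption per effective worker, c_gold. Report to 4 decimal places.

Break-even investment rate: n + g + δ = 0.021 + 0.027 + 0.048 = 0.096.
At the golden rule the marginal product of capital equals n+g+δ: 0.21·k^(0.21−1) = 0.096. Solving, k_gold = (0.21/0.096)^(1/0.79) ≈ 2.6935.
y_gold = 2.6935^0.21 ≈ 1.2313.
c_gold = y_gold − (n+g+δ)·k_gold = 1.2313 − 0.096·2.6935 ≈ 0.9727.

c_gold ≈ 0.9727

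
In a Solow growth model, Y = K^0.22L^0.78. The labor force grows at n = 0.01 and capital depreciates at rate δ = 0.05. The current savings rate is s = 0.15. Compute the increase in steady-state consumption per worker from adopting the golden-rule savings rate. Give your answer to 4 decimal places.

Break-even investment rate: n + δ = 0.01 + 0.05 = 0.06.
Current steady state (s = 0.15): k* = (0.15/0.06)^(1/0.78) ≈ 3.2373, y* = 3.2373^0.22 ≈ 1.2949, c* = (1−0.15)·1.2949 ≈ 1.1007.
Maximizing c = f(k) − (n+δ)·k gives f'(k) = n+δ, i.e. 0.22·k^(0.22−1) = 0.06, so k_gold = (0.22/0.06)^(1/0.78) ≈ 5.2896.
y_gold = 5.2896^0.22 ≈ 1.4426, c_gold = y_gold − 0.06·k_gold ≈ 1.1252.
Gain: Δc = 1.1252 − 1.1007 ≈ 0.0246.

Δc ≈ 0.0246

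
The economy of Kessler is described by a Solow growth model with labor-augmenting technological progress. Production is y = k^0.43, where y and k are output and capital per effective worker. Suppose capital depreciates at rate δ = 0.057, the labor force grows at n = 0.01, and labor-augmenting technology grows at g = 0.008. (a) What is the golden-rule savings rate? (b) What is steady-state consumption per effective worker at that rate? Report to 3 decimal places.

(a) s_gold = 0.430; (b) c_gold ≈ 2.128

The effective depreciation rate is n + g + δ = 0.01 + 0.008 + 0.057 = 0.075.
For Cobb-Douglas, s_gold equals capital's share: s_gold = 0.43.
Maximizing c = f(k) − (n+g+δ)·k gives f'(k) = n+g+δ, i.e. 0.43·k^(0.43−1) = 0.075, so k_gold = (0.43/0.075)^(1/0.57) ≈ 21.4062.
y_gold = 21.4062^0.43 ≈ 3.7336; c_gold = (1−0.43)·y_gold ≈ 2.1282.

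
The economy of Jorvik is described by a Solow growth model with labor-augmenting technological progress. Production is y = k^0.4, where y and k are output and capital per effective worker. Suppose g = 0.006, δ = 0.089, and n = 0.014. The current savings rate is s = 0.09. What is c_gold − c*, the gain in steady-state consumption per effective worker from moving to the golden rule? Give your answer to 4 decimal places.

Δc ≈ 0.6266

The effective depreciation rate is n + g + δ = 0.014 + 0.006 + 0.089 = 0.109.
Current steady state (s = 0.09): k* = (0.09/0.109)^(1/0.6) ≈ 0.7267, y* = 0.7267^0.4 ≈ 0.8801, c* = (1−0.09)·0.8801 ≈ 0.8009.
Setting f'(k) = n+g+δ gives 0.4·k^(0.4−1) = 0.109, hence k_gold = (0.4/0.109)^(1/0.6) ≈ 8.7308.
y_gold = 8.7308^0.4 ≈ 2.3792, c_gold = y_gold − 0.109·k_gold ≈ 1.4275.
Gain: Δc = 1.4275 − 0.8009 ≈ 0.6266.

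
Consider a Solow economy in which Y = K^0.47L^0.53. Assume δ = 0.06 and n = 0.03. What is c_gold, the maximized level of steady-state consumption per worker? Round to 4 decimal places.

Capital per worker breaks even when investment replaces (n + δ)·k; here n + δ = 0.09.
Setting f'(k) = n+δ gives 0.47·k^(0.47−1) = 0.09, hence k_gold = (0.47/0.09)^(1/0.53) ≈ 22.6175.
y_gold = 22.6175^0.47 ≈ 4.3310.
c_gold = y_gold − (n+δ)·k_gold = 4.3310 − 0.09·22.6175 ≈ 2.2954.

c_gold ≈ 2.2954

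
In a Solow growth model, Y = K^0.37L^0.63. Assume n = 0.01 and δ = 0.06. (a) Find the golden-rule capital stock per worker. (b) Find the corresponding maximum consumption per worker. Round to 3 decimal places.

(a) k_gold ≈ 14.053; (b) c_gold ≈ 1.675

Capital per worker breaks even when investment replaces (n + δ)·k; here n + δ = 0.07.
Golden rule sets MPK = n+δ: 0.37·k^(0.37−1) = 0.07, so k_gold = (0.37/0.07)^(1/0.63) ≈ 14.0535.
y_gold = 14.0535^0.37 ≈ 2.6588; c_gold = y_gold − 0.07·k_gold ≈ 1.6750.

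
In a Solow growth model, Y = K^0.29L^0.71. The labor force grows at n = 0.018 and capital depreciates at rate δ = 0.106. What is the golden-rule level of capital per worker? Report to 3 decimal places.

Break-even investment rate: n + δ = 0.018 + 0.106 = 0.124.
Setting f'(k) = n+δ gives 0.29·k^(0.29−1) = 0.124, hence k_gold = (0.29/0.124)^(1/0.71) ≈ 3.3089.

k_gold ≈ 3.309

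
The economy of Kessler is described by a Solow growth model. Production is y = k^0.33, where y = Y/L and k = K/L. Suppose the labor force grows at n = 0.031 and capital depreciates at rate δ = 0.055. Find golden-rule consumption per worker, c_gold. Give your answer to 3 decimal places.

The effective depreciation rate is n + δ = 0.031 + 0.055 = 0.086.
At the golden rule the marginal product of capital equals n+δ: 0.33·k^(0.33−1) = 0.086. Solving, k_gold = (0.33/0.086)^(1/0.67) ≈ 7.4416.
y_gold = 7.4416^0.33 ≈ 1.9393.
c_gold = y_gold − (n+δ)·k_gold = 1.9393 − 0.086·7.4416 ≈ 1.2993.

c_gold ≈ 1.299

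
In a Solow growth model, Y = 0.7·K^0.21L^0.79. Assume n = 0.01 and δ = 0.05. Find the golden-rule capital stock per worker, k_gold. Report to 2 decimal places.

k_gold ≈ 3.11

The effective depreciation rate is n + δ = 0.01 + 0.05 = 0.06.
At the golden rule the marginal product of capital equals n+δ: 0.21·0.7·k^(0.21−1) = 0.06. Solving, k_gold = (0.21·0.7/0.06)^(1/0.79) ≈ 3.1090.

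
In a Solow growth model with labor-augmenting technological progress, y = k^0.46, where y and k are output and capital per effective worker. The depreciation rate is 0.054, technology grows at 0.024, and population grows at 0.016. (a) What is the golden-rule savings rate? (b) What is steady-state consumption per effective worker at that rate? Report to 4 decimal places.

(a) s_gold = 0.4600; (b) c_gold ≈ 2.0886

The effective depreciation rate is n + g + δ = 0.016 + 0.024 + 0.054 = 0.094.
For Cobb-Douglas, s_gold equals capital's share: s_gold = 0.46.
Setting f'(k) = n+g+δ gives 0.46·k^(0.46−1) = 0.094, hence k_gold = (0.46/0.094)^(1/0.54) ≈ 18.9275.
y_gold = 18.9275^0.46 ≈ 3.8678; c_gold = (1−0.46)·y_gold ≈ 2.0886.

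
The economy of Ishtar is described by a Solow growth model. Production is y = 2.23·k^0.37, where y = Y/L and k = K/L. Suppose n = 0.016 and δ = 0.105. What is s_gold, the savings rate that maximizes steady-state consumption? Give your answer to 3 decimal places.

Break-even investment rate: n + δ = 0.016 + 0.105 = 0.121.
At the golden rule MPK = n+δ, and in any Cobb-Douglas steady state s = (n+δ)·k/y = MPK·k/y = capital's share 0.37.

s_gold = 0.370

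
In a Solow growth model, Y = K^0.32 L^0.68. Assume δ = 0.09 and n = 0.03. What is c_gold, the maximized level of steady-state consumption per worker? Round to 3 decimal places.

c_gold ≈ 1.079

Break-even investment rate: n + δ = 0.03 + 0.09 = 0.12.
At the golden rule the marginal product of capital equals n+δ: 0.32·k^(0.32−1) = 0.12. Solving, k_gold = (0.32/0.12)^(1/0.68) ≈ 4.2308.
y_gold = 4.2308^0.32 ≈ 1.5866.
c_gold = y_gold − (n+δ)·k_gold = 1.5866 − 0.12·4.2308 ≈ 1.0789.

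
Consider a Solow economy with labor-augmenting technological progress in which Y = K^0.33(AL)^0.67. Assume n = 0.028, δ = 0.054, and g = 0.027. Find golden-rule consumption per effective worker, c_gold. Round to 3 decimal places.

Break-even investment rate: n + g + δ = 0.028 + 0.027 + 0.054 = 0.109.
Setting f'(k) = n+g+δ gives 0.33·k^(0.33−1) = 0.109, hence k_gold = (0.33/0.109)^(1/0.67) ≈ 5.2245.
y_gold = 5.2245^0.33 ≈ 1.7257.
c_gold = y_gold − (n+g+δ)·k_gold = 1.7257 − 0.109·5.2245 ≈ 1.1562.

c_gold ≈ 1.156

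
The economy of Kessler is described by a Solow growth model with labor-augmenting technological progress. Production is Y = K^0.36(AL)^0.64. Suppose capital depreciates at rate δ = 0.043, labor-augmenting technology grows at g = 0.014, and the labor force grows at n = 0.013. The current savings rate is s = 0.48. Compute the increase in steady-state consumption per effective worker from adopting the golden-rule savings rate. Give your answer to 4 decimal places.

Break-even investment rate: n + g + δ = 0.013 + 0.014 + 0.043 = 0.07.
Current steady state (s = 0.48): k* = (0.48/0.07)^(1/0.64) ≈ 20.2523, y* = 20.2523^0.36 ≈ 2.9535, c* = (1−0.48)·2.9535 ≈ 1.5358.
Maximizing c = f(k) − (n+g+δ)·k gives f'(k) = n+g+δ, i.e. 0.36·k^(0.36−1) = 0.07, so k_gold = (0.36/0.07)^(1/0.64) ≈ 12.9198.
y_gold = 12.9198^0.36 ≈ 2.5122, c_gold = y_gold − 0.07·k_gold ≈ 1.6078.
Gain: Δc = 1.6078 − 1.5358 ≈ 0.0720.

Δc ≈ 0.0720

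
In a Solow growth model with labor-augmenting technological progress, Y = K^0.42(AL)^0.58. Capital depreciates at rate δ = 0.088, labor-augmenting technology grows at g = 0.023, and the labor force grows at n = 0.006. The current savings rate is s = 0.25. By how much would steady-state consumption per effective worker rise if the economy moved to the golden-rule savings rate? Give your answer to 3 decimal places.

Break-even investment rate: n + g + δ = 0.006 + 0.023 + 0.088 = 0.117.
Current steady state (s = 0.25): k* = (0.25/0.117)^(1/0.58) ≈ 3.7029, y* = 3.7029^0.42 ≈ 1.7330, c* = (1−0.25)·1.7330 ≈ 1.2997.
Maximizing c = f(k) − (n+g+δ)·k gives f'(k) = n+g+δ, i.e. 0.42·k^(0.42−1) = 0.117, so k_gold = (0.42/0.117)^(1/0.58) ≈ 9.0574.
y_gold = 9.0574^0.42 ≈ 2.5231, c_gold = y_gold − 0.117·k_gold ≈ 1.4634.
Gain: Δc = 1.4634 − 1.2997 ≈ 0.1637.

Δc ≈ 0.164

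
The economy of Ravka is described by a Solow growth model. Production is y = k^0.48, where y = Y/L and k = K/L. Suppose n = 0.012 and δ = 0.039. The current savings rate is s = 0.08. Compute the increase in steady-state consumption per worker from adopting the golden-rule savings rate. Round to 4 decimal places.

Δc ≈ 2.7248

The effective depreciation rate is n + δ = 0.012 + 0.039 = 0.051.
Current steady state (s = 0.08): k* = (0.08/0.051)^(1/0.52) ≈ 2.3768, y* = 2.3768^0.48 ≈ 1.5152, c* = (1−0.08)·1.5152 ≈ 1.3940.
At the golden rule the marginal product of capital equals n+δ: 0.48·k^(0.48−1) = 0.051. Solving, k_gold = (0.48/0.051)^(1/0.52) ≈ 74.5494.
y_gold = 74.5494^0.48 ≈ 7.9209, c_gold = y_gold − 0.051·k_gold ≈ 4.1189.
Gain: Δc = 4.1189 − 1.3940 ≈ 2.7248.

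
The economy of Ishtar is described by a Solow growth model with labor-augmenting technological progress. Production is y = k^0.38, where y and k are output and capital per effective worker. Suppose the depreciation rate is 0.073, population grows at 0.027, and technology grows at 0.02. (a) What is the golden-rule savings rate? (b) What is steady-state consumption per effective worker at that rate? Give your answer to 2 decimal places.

Break-even investment rate: n + g + δ = 0.027 + 0.02 + 0.073 = 0.12.
For Cobb-Douglas, s_gold equals capital's share: s_gold = 0.38.
Maximizing c = f(k) − (n+g+δ)·k gives f'(k) = n+g+δ, i.e. 0.38·k^(0.38−1) = 0.12, so k_gold = (0.38/0.12)^(1/0.62) ≈ 6.4183.
y_gold = 6.4183^0.38 ≈ 2.0268; c_gold = (1−0.38)·y_gold ≈ 1.2566.

(a) s_gold = 0.38; (b) c_gold ≈ 1.26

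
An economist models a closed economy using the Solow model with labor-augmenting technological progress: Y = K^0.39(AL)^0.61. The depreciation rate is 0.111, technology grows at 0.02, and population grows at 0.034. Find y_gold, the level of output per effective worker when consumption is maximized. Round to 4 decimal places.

y_gold ≈ 1.7332

The effective depreciation rate is n + g + δ = 0.034 + 0.02 + 0.111 = 0.165.
Golden rule sets MPK = n+g+δ: 0.39·k^(0.39−1) = 0.165, so k_gold = (0.39/0.165)^(1/0.61) ≈ 4.0966.
Output: y_gold = k_gold^0.39 = 4.0966^0.39 ≈ 1.7332.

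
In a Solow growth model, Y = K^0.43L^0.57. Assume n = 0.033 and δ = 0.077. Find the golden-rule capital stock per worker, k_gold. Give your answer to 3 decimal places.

n + δ = 0.033 + 0.077 = 0.11.
Maximizing c = f(k) − (n+δ)·k gives f'(k) = n+δ, i.e. 0.43·k^(0.43−1) = 0.11, so k_gold = (0.43/0.11)^(1/0.57) ≈ 10.9328.

k_gold ≈ 10.933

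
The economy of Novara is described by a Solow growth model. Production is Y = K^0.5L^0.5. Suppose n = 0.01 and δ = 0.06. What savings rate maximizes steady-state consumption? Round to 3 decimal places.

n + δ = 0.01 + 0.06 = 0.07.
At the golden rule MPK = n+δ, and in any Cobb-Douglas steady state s = (n+δ)·k/y = MPK·k/y = capital's share 0.5.

s_gold = 0.500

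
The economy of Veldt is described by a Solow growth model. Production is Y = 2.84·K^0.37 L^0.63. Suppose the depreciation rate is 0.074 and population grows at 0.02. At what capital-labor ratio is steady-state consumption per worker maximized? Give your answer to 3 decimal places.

k_gold ≈ 46.144

Capital per worker breaks even when investment replaces (n + δ)·k; here n + δ = 0.094.
Setting f'(k) = n+δ gives 0.37·2.84·k^(0.37−1) = 0.094, hence k_gold = (0.37·2.84/0.094)^(1/0.63) ≈ 46.1439.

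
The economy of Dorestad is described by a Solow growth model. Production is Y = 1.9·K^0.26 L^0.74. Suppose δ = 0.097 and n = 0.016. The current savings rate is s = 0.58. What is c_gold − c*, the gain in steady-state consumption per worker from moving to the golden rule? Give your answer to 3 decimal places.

The effective depreciation rate is n + δ = 0.016 + 0.097 = 0.113.
Current steady state (s = 0.58): k* = (0.58·1.9/0.113)^(1/0.74) ≈ 21.7083, y* = 1.9·21.7083^0.26 ≈ 4.2294, c* = (1−0.58)·4.2294 ≈ 1.7763.
Setting f'(k) = n+δ gives 0.26·1.9·k^(0.26−1) = 0.113, hence k_gold = (0.26·1.9/0.113)^(1/0.74) ≈ 7.3408.
y_gold = 1.9·7.3408^0.26 ≈ 3.1904, c_gold = y_gold − 0.113·k_gold ≈ 2.3609.
Gain: Δc = 2.3609 − 1.7763 ≈ 0.5846.

Δc ≈ 0.585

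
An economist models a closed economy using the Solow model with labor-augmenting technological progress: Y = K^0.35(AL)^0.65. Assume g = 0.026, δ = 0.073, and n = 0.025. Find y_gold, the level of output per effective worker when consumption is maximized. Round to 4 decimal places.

Capital per effective worker breaks even when investment replaces (n + g + δ)·k; here n + g + δ = 0.124.
Maximizing c = f(k) − (n+g+δ)·k gives f'(k) = n+g+δ, i.e. 0.35·k^(0.35−1) = 0.124, so k_gold = (0.35/0.124)^(1/0.65) ≈ 4.9352.
Output: y_gold = k_gold^0.35 = 4.9352^0.35 ≈ 1.7485.

y_gold ≈ 1.7485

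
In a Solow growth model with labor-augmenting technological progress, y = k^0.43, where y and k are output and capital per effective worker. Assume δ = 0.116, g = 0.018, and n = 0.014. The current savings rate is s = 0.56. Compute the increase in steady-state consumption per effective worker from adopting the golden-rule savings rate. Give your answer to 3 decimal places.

Δc ≈ 0.074

Capital per effective worker breaks even when investment replaces (n + g + δ)·k; here n + g + δ = 0.148.
Current steady state (s = 0.56): k* = (0.56/0.148)^(1/0.57) ≈ 10.3254, y* = 10.3254^0.43 ≈ 2.7288, c* = (1−0.56)·2.7288 ≈ 1.2007.
Setting f'(k) = n+g+δ gives 0.43·k^(0.43−1) = 0.148, hence k_gold = (0.43/0.148)^(1/0.57) ≈ 6.4960.
y_gold = 6.4960^0.43 ≈ 2.2358, c_gold = y_gold − 0.148·k_gold ≈ 1.2744.
Gain: Δc = 1.2744 − 1.2007 ≈ 0.0737.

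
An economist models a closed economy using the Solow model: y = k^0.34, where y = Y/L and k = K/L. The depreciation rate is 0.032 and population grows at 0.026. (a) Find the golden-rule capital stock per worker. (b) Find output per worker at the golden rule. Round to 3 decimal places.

(a) k_gold ≈ 14.579; (b) y_gold ≈ 2.487

n + δ = 0.026 + 0.032 = 0.058.
At the golden rule the marginal product of capital equals n+δ: 0.34·k^(0.34−1) = 0.058. Solving, k_gold = (0.34/0.058)^(1/0.66) ≈ 14.5785.
y_gold = 14.5785^0.34 ≈ 2.4869.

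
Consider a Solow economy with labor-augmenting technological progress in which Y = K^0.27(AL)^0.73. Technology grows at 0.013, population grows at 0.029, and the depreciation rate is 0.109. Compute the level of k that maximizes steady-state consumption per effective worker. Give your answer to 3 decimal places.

k_gold ≈ 2.217

Break-even investment rate: n + g + δ = 0.029 + 0.013 + 0.109 = 0.151.
Maximizing c = f(k) − (n+g+δ)·k gives f'(k) = n+g+δ, i.e. 0.27·k^(0.27−1) = 0.151, so k_gold = (0.27/0.151)^(1/0.73) ≈ 2.2168.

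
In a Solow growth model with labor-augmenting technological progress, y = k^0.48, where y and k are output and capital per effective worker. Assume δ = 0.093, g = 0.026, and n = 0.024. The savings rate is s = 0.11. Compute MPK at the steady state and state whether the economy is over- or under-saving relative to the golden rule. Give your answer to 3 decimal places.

Break-even investment rate: n + g + δ = 0.024 + 0.026 + 0.093 = 0.143.
Steady-state k*: s·k^0.48 = 0.143·k gives k* = (0.11/0.143)^(1/0.52) ≈ 0.6038.
MPK = 0.48·0.6038^(-0.52) ≈ 0.6240.
MPK > n+g+δ = 0.143, so the economy is dynamically efficient (under-saving).

under-saving; MPK ≈ 0.624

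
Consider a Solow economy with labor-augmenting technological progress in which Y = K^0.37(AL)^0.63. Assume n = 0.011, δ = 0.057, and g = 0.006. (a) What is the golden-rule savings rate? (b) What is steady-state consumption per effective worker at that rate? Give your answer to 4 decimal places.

n + g + δ = 0.011 + 0.006 + 0.057 = 0.074.
For Cobb-Douglas, s_gold equals capital's share: s_gold = 0.37.
Maximizing c = f(k) − (n+g+δ)·k gives f'(k) = n+g+δ, i.e. 0.37·k^(0.37−1) = 0.074, so k_gold = (0.37/0.074)^(1/0.63) ≈ 12.8670.
y_gold = 12.8670^0.37 ≈ 2.5734; c_gold = (1−0.37)·y_gold ≈ 1.6212.

(a) s_gold = 0.3700; (b) c_gold ≈ 1.6212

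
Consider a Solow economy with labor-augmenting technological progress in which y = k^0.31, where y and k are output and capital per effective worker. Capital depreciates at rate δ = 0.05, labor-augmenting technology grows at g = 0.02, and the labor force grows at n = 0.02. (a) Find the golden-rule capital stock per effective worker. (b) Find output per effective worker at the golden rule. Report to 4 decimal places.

(a) k_gold ≈ 6.0039; (b) y_gold ≈ 1.7431

n + g + δ = 0.02 + 0.02 + 0.05 = 0.09.
Maximizing c = f(k) − (n+g+δ)·k gives f'(k) = n+g+δ, i.e. 0.31·k^(0.31−1) = 0.09, so k_gold = (0.31/0.09)^(1/0.69) ≈ 6.0039.
y_gold = 6.0039^0.31 ≈ 1.7431.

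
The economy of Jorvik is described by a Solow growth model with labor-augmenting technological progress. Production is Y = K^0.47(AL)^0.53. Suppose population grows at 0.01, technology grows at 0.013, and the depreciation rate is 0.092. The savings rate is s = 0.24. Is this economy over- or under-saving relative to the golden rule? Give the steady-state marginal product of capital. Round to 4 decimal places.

under-saving; MPK ≈ 0.2252

Capital per effective worker breaks even when investment replaces (n + g + δ)·k; here n + g + δ = 0.115.
Steady-state k*: s·k^0.47 = 0.115·k gives k* = (0.24/0.115)^(1/0.53) ≈ 4.0073.
MPK = 0.47·4.0073^(-0.53) ≈ 0.2252.
MPK > n+g+δ = 0.115, so the economy is dynamically efficient (under-saving).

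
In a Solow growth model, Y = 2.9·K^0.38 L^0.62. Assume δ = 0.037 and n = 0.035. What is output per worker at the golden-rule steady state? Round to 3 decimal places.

y_gold ≈ 15.438

Break-even investment rate: n + δ = 0.035 + 0.037 = 0.072.
Golden rule sets MPK = n+δ: 0.38·2.9·k^(0.38−1) = 0.072, so k_gold = (0.38·2.9/0.072)^(1/0.62) ≈ 81.4792.
Output: y_gold = 2.9·k_gold^0.38 = 2.9·81.4792^0.38 ≈ 15.4382.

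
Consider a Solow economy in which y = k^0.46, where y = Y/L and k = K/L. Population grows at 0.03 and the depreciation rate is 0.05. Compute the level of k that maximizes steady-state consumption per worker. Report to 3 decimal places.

Break-even investment rate: n + δ = 0.03 + 0.05 = 0.08.
Maximizing c = f(k) − (n+δ)·k gives f'(k) = n+δ, i.e. 0.46·k^(0.46−1) = 0.08, so k_gold = (0.46/0.08)^(1/0.54) ≈ 25.5148.

k_gold ≈ 25.515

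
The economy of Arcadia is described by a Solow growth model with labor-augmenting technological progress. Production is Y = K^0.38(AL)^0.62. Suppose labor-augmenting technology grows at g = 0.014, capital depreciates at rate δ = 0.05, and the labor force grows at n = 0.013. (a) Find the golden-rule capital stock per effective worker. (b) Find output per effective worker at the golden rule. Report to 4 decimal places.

Break-even investment rate: n + g + δ = 0.013 + 0.014 + 0.05 = 0.077.
Golden rule sets MPK = n+g+δ: 0.38·k^(0.38−1) = 0.077, so k_gold = (0.38/0.077)^(1/0.62) ≈ 13.1285.
y_gold = 13.1285^0.38 ≈ 2.6602.

(a) k_gold ≈ 13.1285; (b) y_gold ≈ 2.6602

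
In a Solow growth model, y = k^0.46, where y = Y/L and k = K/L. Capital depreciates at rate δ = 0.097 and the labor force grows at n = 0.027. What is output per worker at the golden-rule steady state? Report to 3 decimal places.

y_gold ≈ 3.055

n + δ = 0.027 + 0.097 = 0.124.
Maximizing c = f(k) − (n+δ)·k gives f'(k) = n+δ, i.e. 0.46·k^(0.46−1) = 0.124, so k_gold = (0.46/0.124)^(1/0.54) ≈ 11.3325.
Output: y_gold = k_gold^0.46 = 11.3325^0.46 ≈ 3.0549.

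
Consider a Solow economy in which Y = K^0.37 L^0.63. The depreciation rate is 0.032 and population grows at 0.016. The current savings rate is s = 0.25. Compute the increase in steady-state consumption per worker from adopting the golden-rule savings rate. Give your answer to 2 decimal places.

Δc ≈ 0.11

The effective depreciation rate is n + δ = 0.016 + 0.032 = 0.048.
Current steady state (s = 0.25): k* = (0.25/0.048)^(1/0.63) ≈ 13.7283, y* = 13.7283^0.37 ≈ 2.6358, c* = (1−0.25)·2.6358 ≈ 1.9769.
Setting f'(k) = n+δ gives 0.37·k^(0.37−1) = 0.048, hence k_gold = (0.37/0.048)^(1/0.63) ≈ 25.5784.
y_gold = 25.5784^0.37 ≈ 3.3183, c_gold = y_gold − 0.048·k_gold ≈ 2.0905.
Gain: Δc = 2.0905 − 1.9769 ≈ 0.1136.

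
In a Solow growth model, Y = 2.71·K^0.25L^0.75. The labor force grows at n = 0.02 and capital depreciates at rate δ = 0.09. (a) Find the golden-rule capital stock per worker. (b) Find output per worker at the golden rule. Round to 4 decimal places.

(a) k_gold ≈ 11.2899; (b) y_gold ≈ 4.9675

Break-even investment rate: n + δ = 0.02 + 0.09 = 0.11.
Setting f'(k) = n+δ gives 0.25·2.71·k^(0.25−1) = 0.11, hence k_gold = (0.25·2.71/0.11)^(1/0.75) ≈ 11.2899.
y_gold = 2.71·11.2899^0.25 ≈ 4.9675.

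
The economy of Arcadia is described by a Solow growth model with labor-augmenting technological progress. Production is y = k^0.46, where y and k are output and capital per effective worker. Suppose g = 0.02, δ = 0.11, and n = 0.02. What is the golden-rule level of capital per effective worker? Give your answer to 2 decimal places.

k_gold ≈ 7.97

The effective depreciation rate is n + g + δ = 0.02 + 0.02 + 0.11 = 0.15.
Setting f'(k) = n+g+δ gives 0.46·k^(0.46−1) = 0.15, hence k_gold = (0.46/0.15)^(1/0.54) ≈ 7.9659.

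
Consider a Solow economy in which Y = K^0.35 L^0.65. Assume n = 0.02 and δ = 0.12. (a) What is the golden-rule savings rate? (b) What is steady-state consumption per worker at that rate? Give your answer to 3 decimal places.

The effective depreciation rate is n + δ = 0.02 + 0.12 = 0.14.
For Cobb-Douglas, s_gold equals capital's share: s_gold = 0.35.
At the golden rule the marginal product of capital equals n+δ: 0.35·k^(0.35−1) = 0.14. Solving, k_gold = (0.35/0.14)^(1/0.65) ≈ 4.0946.
y_gold = 4.0946^0.35 ≈ 1.6379; c_gold = (1−0.35)·y_gold ≈ 1.0646.

(a) s_gold = 0.350; (b) c_gold ≈ 1.065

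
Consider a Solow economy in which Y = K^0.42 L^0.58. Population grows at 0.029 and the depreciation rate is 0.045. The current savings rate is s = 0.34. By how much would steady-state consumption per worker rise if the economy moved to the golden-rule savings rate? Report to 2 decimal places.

Capital per worker breaks even when investment replaces (n + δ)·k; here n + δ = 0.074.
Current steady state (s = 0.34): k* = (0.34/0.074)^(1/0.58) ≈ 13.8613, y* = 13.8613^0.42 ≈ 3.0169, c* = (1−0.34)·3.0169 ≈ 1.9911.
Setting f'(k) = n+δ gives 0.42·k^(0.42−1) = 0.074, hence k_gold = (0.42/0.074)^(1/0.58) ≈ 19.9540.
y_gold = 19.9540^0.42 ≈ 3.5157, c_gold = y_gold − 0.074·k_gold ≈ 2.0391.
Gain: Δc = 2.0391 − 1.9911 ≈ 0.0480.

Δc ≈ 0.05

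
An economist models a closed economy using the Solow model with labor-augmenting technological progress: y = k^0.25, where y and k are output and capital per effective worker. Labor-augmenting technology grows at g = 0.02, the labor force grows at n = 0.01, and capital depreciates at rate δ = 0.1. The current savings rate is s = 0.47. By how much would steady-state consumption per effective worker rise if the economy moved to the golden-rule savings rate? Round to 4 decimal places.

Δc ≈ 0.1192

The effective depreciation rate is n + g + δ = 0.01 + 0.02 + 0.1 = 0.13.
Current steady state (s = 0.47): k* = (0.47/0.13)^(1/0.75) ≈ 5.5489, y* = 5.5489^0.25 ≈ 1.5348, c* = (1−0.47)·1.5348 ≈ 0.8134.
At the golden rule the marginal product of capital equals n+g+δ: 0.25·k^(0.25−1) = 0.13. Solving, k_gold = (0.25/0.13)^(1/0.75) ≈ 2.3915.
y_gold = 2.3915^0.25 ≈ 1.2436, c_gold = y_gold − 0.13·k_gold ≈ 0.9327.
Gain: Δc = 0.9327 − 0.8134 ≈ 0.1192.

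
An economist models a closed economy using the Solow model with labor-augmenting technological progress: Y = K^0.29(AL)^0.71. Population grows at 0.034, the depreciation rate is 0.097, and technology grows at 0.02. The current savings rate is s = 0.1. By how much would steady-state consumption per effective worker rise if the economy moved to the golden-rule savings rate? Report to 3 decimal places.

n + g + δ = 0.034 + 0.02 + 0.097 = 0.151.
Current steady state (s = 0.1): k* = (0.1/0.151)^(1/0.71) ≈ 0.5597, y* = 0.5597^0.29 ≈ 0.8451, c* = (1−0.1)·0.8451 ≈ 0.7606.
At the golden rule the marginal product of capital equals n+g+δ: 0.29·k^(0.29−1) = 0.151. Solving, k_gold = (0.29/0.151)^(1/0.71) ≈ 2.5072.
y_gold = 2.5072^0.29 ≈ 1.3055, c_gold = y_gold − 0.151·k_gold ≈ 0.9269.
Gain: Δc = 0.9269 − 0.7606 ≈ 0.1663.

Δc ≈ 0.166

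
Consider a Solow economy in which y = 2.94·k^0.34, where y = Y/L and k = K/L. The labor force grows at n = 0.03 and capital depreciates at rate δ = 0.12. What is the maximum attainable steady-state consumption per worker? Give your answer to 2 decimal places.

The effective depreciation rate is n + δ = 0.03 + 0.12 = 0.15.
At the golden rule the marginal product of capital equals n+δ: 0.34·2.94·k^(0.34−1) = 0.15. Solving, k_gold = (0.34·2.94/0.15)^(1/0.66) ≈ 17.7045.
y_gold = 2.94·17.7045^0.34 ≈ 7.8108.
c_gold = y_gold − (n+δ)·k_gold = 7.8108 − 0.15·17.7045 ≈ 5.1551.

c_gold ≈ 5.16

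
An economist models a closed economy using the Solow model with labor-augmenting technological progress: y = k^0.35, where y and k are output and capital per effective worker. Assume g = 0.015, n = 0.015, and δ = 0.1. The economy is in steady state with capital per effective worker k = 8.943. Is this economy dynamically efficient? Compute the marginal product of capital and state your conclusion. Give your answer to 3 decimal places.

Break-even investment rate: n + g + δ = 0.015 + 0.015 + 0.1 = 0.13.
MPK = 0.35·k^(0.35−1) = 0.35·8.943^(-0.65) ≈ 0.0843.
MPK < 0.13, so the economy is dynamically inefficient (over-saving).

dynamically inefficient; MPK ≈ 0.084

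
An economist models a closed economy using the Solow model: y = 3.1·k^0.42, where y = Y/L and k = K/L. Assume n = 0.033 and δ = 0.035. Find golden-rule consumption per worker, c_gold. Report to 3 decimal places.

Capital per worker breaks even when investment replaces (n + δ)·k; here n + δ = 0.068.
Golden rule sets MPK = n+δ: 0.42·3.1·k^(0.42−1) = 0.068, so k_gold = (0.42·3.1/0.068)^(1/0.58) ≈ 162.3756.
y_gold = 3.1·162.3756^0.42 ≈ 26.2894.
c_gold = y_gold − (n+δ)·k_gold = 26.2894 − 0.068·162.3756 ≈ 15.2478.

c_gold ≈ 15.248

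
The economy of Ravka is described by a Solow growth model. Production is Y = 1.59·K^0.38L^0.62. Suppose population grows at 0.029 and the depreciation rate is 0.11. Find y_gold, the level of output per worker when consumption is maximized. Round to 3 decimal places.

y_gold ≈ 3.913

Break-even investment rate: n + δ = 0.029 + 0.11 = 0.139.
Maximizing c = f(k) − (n+δ)·k gives f'(k) = n+δ, i.e. 0.38·1.59·k^(0.38−1) = 0.139, so k_gold = (0.38·1.59/0.139)^(1/0.62) ≈ 10.6979.
Output: y_gold = 1.59·k_gold^0.38 = 1.59·10.6979^0.38 ≈ 3.9132.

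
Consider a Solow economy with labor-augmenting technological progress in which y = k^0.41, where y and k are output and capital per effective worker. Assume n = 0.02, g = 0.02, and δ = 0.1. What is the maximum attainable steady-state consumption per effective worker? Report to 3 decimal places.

n + g + δ = 0.02 + 0.02 + 0.1 = 0.14.
At the golden rule the marginal product of capital equals n+g+δ: 0.41·k^(0.41−1) = 0.14. Solving, k_gold = (0.41/0.14)^(1/0.59) ≈ 6.1793.
y_gold = 6.1793^0.41 ≈ 2.1100.
c_gold = y_gold − (n+g+δ)·k_gold = 2.1100 − 0.14·6.1793 ≈ 1.2449.

c_gold ≈ 1.245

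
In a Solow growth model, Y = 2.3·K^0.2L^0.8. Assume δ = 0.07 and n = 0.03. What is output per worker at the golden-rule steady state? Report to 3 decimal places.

y_gold ≈ 3.368

Capital per worker breaks even when investment replaces (n + δ)·k; here n + δ = 0.1.
At the golden rule the marginal product of capital equals n+δ: 0.2·2.3·k^(0.2−1) = 0.1. Solving, k_gold = (0.2·2.3/0.1)^(1/0.8) ≈ 6.7367.
Output: y_gold = 2.3·k_gold^0.2 = 2.3·6.7367^0.2 ≈ 3.3684.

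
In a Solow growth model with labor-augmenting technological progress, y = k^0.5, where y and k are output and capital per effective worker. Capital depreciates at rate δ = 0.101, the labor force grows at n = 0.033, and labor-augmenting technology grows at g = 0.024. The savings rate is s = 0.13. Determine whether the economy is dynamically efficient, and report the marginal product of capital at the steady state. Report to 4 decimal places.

Capital per effective worker breaks even when investment replaces (n + g + δ)·k; here n + g + δ = 0.158.
Steady-state k*: s·k^0.5 = 0.158·k gives k* = (0.13/0.158)^(1/0.5) ≈ 0.6770.
MPK = 0.5·0.6770^(-0.5) ≈ 0.6077.
MPK > n+g+δ = 0.158, so the economy is dynamically efficient (under-saving).

dynamically efficient; MPK ≈ 0.6077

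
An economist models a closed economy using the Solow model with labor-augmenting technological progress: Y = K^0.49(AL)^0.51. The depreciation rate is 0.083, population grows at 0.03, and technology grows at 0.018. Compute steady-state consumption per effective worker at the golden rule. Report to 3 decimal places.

The effective depreciation rate is n + g + δ = 0.03 + 0.018 + 0.083 = 0.131.
Golden rule sets MPK = n+g+δ: 0.49·k^(0.49−1) = 0.131, so k_gold = (0.49/0.131)^(1/0.51) ≈ 13.2856.
y_gold = 13.2856^0.49 ≈ 3.5519.
c_gold = y_gold − (n+g+δ)·k_gold = 3.5519 − 0.131·13.2856 ≈ 1.8115.

c_gold ≈ 1.811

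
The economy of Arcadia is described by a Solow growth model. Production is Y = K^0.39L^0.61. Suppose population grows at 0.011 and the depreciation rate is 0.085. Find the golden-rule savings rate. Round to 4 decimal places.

n + δ = 0.011 + 0.085 = 0.096.
At the golden rule MPK = n+δ, and in any Cobb-Douglas steady state s = (n+δ)·k/y = MPK·k/y = capital's share 0.39.

s_gold = 0.3900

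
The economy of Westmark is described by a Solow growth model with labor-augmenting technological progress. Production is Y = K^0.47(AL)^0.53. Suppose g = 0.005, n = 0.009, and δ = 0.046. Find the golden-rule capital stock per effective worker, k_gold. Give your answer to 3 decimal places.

Capital per effective worker breaks even when investment replaces (n + g + δ)·k; here n + g + δ = 0.06.
Golden rule sets MPK = n+g+δ: 0.47·k^(0.47−1) = 0.06, so k_gold = (0.47/0.06)^(1/0.53) ≈ 48.6062.

k_gold ≈ 48.606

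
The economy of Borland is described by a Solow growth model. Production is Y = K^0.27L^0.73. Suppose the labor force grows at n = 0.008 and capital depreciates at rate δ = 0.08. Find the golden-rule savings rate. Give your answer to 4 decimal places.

The effective depreciation rate is n + δ = 0.008 + 0.08 = 0.088.
At the golden rule MPK = n+δ, and in any Cobb-Douglas steady state s = (n+δ)·k/y = MPK·k/y = capital's share 0.27.

s_gold = 0.2700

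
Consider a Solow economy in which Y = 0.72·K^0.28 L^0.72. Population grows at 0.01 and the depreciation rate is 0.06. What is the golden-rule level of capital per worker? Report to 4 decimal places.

k_gold ≈ 4.3456

Capital per worker breaks even when investment replaces (n + δ)·k; here n + δ = 0.07.
Golden rule sets MPK = n+δ: 0.28·0.72·k^(0.28−1) = 0.07, so k_gold = (0.28·0.72/0.07)^(1/0.72) ≈ 4.3456.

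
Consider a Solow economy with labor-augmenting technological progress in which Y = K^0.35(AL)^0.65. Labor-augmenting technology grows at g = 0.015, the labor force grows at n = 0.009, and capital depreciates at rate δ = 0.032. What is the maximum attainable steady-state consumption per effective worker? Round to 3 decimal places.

Capital per effective worker breaks even when investment replaces (n + g + δ)·k; here n + g + δ = 0.056.
At the golden rule the marginal product of capital equals n+g+δ: 0.35·k^(0.35−1) = 0.056. Solving, k_gold = (0.35/0.056)^(1/0.65) ≈ 16.7661.
y_gold = 16.7661^0.35 ≈ 2.6826.
c_gold = y_gold − (n+g+δ)·k_gold = 2.6826 − 0.056·16.7661 ≈ 1.7437.

c_gold ≈ 1.744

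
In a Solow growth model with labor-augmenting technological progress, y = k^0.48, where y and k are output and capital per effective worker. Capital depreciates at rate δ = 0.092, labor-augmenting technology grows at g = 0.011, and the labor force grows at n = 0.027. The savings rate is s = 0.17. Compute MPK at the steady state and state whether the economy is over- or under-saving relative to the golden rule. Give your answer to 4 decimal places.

under-saving; MPK ≈ 0.3671

n + g + δ = 0.027 + 0.011 + 0.092 = 0.13.
Steady-state k*: s·k^0.48 = 0.13·k gives k* = (0.17/0.13)^(1/0.52) ≈ 1.6751.
MPK = 0.48·1.6751^(-0.52) ≈ 0.3671.
MPK > n+g+δ = 0.13, so the economy is dynamically efficient (under-saving).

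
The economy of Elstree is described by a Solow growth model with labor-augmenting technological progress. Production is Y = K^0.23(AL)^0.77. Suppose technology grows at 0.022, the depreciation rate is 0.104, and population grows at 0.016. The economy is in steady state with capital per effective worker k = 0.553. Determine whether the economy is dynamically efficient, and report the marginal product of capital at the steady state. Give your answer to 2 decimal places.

dynamically efficient; MPK ≈ 0.36

n + g + δ = 0.016 + 0.022 + 0.104 = 0.142.
MPK = 0.23·k^(0.23−1) = 0.23·0.553^(-0.77) ≈ 0.3629.
MPK > 0.142, so the economy is dynamically efficient (under-saving).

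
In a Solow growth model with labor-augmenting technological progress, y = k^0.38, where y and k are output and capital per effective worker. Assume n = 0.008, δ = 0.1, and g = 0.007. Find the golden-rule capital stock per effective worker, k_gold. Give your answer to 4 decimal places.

Capital per effective worker breaks even when investment replaces (n + g + δ)·k; here n + g + δ = 0.115.
Setting f'(k) = n+g+δ gives 0.38·k^(0.38−1) = 0.115, hence k_gold = (0.38/0.115)^(1/0.62) ≈ 6.8744.

k_gold ≈ 6.8744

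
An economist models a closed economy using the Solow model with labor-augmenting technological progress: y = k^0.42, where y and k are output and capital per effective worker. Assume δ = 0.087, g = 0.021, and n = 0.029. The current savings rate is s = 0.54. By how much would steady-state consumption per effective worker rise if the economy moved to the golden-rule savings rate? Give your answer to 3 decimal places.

Capital per effective worker breaks even when investment replaces (n + g + δ)·k; here n + g + δ = 0.137.
Current steady state (s = 0.54): k* = (0.54/0.137)^(1/0.58) ≈ 10.6420, y* = 10.6420^0.42 ≈ 2.6999, c* = (1−0.54)·2.6999 ≈ 1.2420.
Setting f'(k) = n+g+δ gives 0.42·k^(0.42−1) = 0.137, hence k_gold = (0.42/0.137)^(1/0.58) ≈ 6.8999.
y_gold = 6.8999^0.42 ≈ 2.2507, c_gold = y_gold − 0.137·k_gold ≈ 1.3054.
Gain: Δc = 1.3054 − 1.2420 ≈ 0.0634.

Δc ≈ 0.063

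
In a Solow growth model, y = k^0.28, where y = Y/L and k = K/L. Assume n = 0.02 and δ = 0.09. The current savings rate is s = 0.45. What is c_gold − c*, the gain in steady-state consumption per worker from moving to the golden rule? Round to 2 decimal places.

Δc ≈ 0.08

The effective depreciation rate is n + δ = 0.02 + 0.09 = 0.11.
Current steady state (s = 0.45): k* = (0.45/0.11)^(1/0.72) ≈ 7.0754, y* = 7.0754^0.28 ≈ 1.7295, c* = (1−0.45)·1.7295 ≈ 0.9512.
Setting f'(k) = n+δ gives 0.28·k^(0.28−1) = 0.11, hence k_gold = (0.28/0.11)^(1/0.72) ≈ 3.6607.
y_gold = 3.6607^0.28 ≈ 1.4381, c_gold = y_gold − 0.11·k_gold ≈ 1.0355.
Gain: Δc = 1.0355 − 0.9512 ≈ 0.0842.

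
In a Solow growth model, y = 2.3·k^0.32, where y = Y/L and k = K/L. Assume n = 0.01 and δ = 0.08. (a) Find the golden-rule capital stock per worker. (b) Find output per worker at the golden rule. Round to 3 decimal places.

The effective depreciation rate is n + δ = 0.01 + 0.08 = 0.09.
Maximizing c = f(k) − (n+δ)·k gives f'(k) = n+δ, i.e. 0.32·2.3·k^(0.32−1) = 0.09, so k_gold = (0.32·2.3/0.09)^(1/0.68) ≈ 21.9842.
y_gold = 2.3·21.9842^0.32 ≈ 6.1831.

(a) k_gold ≈ 21.984; (b) y_gold ≈ 6.183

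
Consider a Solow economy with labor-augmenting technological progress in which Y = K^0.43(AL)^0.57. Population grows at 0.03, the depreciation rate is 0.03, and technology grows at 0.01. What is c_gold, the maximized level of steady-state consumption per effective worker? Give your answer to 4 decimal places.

n + g + δ = 0.03 + 0.01 + 0.03 = 0.07.
Setting f'(k) = n+g+δ gives 0.43·k^(0.43−1) = 0.07, hence k_gold = (0.43/0.07)^(1/0.57) ≈ 24.1605.
y_gold = 24.1605^0.43 ≈ 3.9331.
c_gold = y_gold − (n+g+δ)·k_gold = 3.9331 − 0.07·24.1605 ≈ 2.2419.

c_gold ≈ 2.2419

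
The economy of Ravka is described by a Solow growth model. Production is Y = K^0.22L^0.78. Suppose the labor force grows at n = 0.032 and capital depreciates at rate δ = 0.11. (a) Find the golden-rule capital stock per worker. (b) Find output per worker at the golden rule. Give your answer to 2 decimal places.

(a) k_gold ≈ 1.75; (b) y_gold ≈ 1.13

Capital per worker breaks even when investment replaces (n + δ)·k; here n + δ = 0.142.
At the golden rule the marginal product of capital equals n+δ: 0.22·k^(0.22−1) = 0.142. Solving, k_gold = (0.22/0.142)^(1/0.78) ≈ 1.7529.
y_gold = 1.7529^0.22 ≈ 1.1314.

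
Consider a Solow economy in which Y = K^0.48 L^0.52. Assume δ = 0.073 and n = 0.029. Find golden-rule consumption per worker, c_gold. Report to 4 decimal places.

Capital per worker breaks even when investment replaces (n + δ)·k; here n + δ = 0.102.
Maximizing c = f(k) − (n+δ)·k gives f'(k) = n+δ, i.e. 0.48·k^(0.48−1) = 0.102, so k_gold = (0.48/0.102)^(1/0.52) ≈ 19.6581.
y_gold = 19.6581^0.48 ≈ 4.1773.
c_gold = y_gold − (n+δ)·k_gold = 4.1773 − 0.102·19.6581 ≈ 2.1722.

c_gold ≈ 2.1722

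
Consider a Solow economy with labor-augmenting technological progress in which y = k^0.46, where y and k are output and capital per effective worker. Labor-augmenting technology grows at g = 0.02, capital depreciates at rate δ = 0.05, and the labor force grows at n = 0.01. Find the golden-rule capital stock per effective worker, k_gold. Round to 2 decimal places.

n + g + δ = 0.01 + 0.02 + 0.05 = 0.08.
Maximizing c = f(k) − (n+g+δ)·k gives f'(k) = n+g+δ, i.e. 0.46·k^(0.46−1) = 0.08, so k_gold = (0.46/0.08)^(1/0.54) ≈ 25.5148.

k_gold ≈ 25.51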